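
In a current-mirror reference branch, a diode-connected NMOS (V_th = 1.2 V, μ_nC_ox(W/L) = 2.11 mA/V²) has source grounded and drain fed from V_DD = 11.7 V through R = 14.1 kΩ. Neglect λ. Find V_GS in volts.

With gate tied to drain, V_GS = V_DS ≥ V_GS − V_th, so the device is in saturation.
KCL at the drain: ½ k_n (V_GS − V_th)² = (V_DD − V_GS)/R.
Let x = V_GS − 1.2. Then 14.9 x² + x − 10.5 = 0, giving x = 0.807 V (positive root), so V_GS = 2.01 V.
I_D = (V_DD − V_GS)/R = (11.7 − 2.01) / 14.1 = 0.687 mA.

V_GS = 2.01 V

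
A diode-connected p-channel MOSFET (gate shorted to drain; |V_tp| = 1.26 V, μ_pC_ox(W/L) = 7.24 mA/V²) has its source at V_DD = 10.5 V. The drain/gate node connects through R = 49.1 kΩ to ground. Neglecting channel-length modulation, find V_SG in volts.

V_SG = 1.49 V

With gate tied to drain, V_SG = V_SD ≥ V_SG − |V_tp|, so the device is in saturation.
KCL at the drain: ½ k_p (V_SG − |V_tp|)² = (V_DD − V_SG)/R.
Let x = V_SG − 1.26. Then 178 x² + x − 9.24 = 0, giving x = 0.225 V (positive root), so V_SG = 1.49 V.
I_D = (V_DD − V_SG)/R = (10.5 − 1.49) / 49.1 = 0.184 mA.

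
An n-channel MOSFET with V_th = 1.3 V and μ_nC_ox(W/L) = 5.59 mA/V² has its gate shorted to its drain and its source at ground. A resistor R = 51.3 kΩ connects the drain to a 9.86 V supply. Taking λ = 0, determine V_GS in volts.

V_GS = 1.54 V

With gate tied to drain, V_GS = V_DS ≥ V_GS − V_th, so the device is in saturation.
KCL at the drain: ½ k_n (V_GS − V_th)² = (V_DD − V_GS)/R.
Let x = V_GS − 1.3. Then 143 x² + x − 8.56 = 0, giving x = 0.241 V (positive root), so V_GS = 1.54 V.
I_D = (V_DD − V_GS)/R = (9.86 − 1.54) / 51.3 = 0.162 mA.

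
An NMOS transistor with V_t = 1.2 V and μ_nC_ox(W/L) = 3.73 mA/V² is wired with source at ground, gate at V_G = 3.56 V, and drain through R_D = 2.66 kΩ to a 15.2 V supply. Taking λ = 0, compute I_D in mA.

I_D = 5.44 mA

V_GS = V_G = 3.56 V, so V_ov = 3.56 − 1.2 = 2.36 V.
Assume saturation: I_D = ½ k_n V_ov² = 0.5 × 3.73 × 2.36² = 10.4 mA, giving V_DS = V_DD − I_D R_D = 15.2 − 10.4 × 2.66 = -12.4 V.
But -12.4 V < V_ov = 2.36 V, so the device is actually in triode.
In triode I_D = k_n[V_ov V_DS − ½ V_DS²] and I_D = (V_DD − V_DS)/R_D. Equating: 4.96 V_DS² − 24.42 V_DS + 15.2 = 0, giving V_DS = 0.731 V (the root below V_ov).
I_D = (15.2 − 0.731) / 2.66 = 5.44 mA.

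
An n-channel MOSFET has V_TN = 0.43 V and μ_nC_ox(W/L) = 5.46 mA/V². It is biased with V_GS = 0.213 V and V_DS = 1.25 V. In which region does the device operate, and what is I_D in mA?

V_GS = 0.213 V < V_TN = 0.43 V, so the transistor is in cutoff.

Cutoff; I_D = 0 mA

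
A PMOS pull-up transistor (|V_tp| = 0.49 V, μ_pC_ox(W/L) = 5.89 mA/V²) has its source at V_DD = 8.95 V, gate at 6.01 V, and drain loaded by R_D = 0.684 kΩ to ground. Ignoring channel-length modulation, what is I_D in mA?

V_SG = V_DD − V_G = 8.95 − 6.01 = 2.94 V, so V_ov = 2.94 − 0.49 = 2.45 V.
Assume saturation: I_D = ½ k_p V_ov² = 0.5 × 5.89 × 2.45² = 17.7 mA, giving V_SD = V_DD − I_D R_D = 8.95 − 17.7 × 0.684 = -3.14 V.
But -3.14 V < V_ov = 2.45 V, so the device is actually in triode.
In triode I_D = k_p[V_ov V_SD − ½ V_SD²] and I_D = (V_DD − V_SD)/R_D. Equating: 2.01 V_SD² − 10.87 V_SD + 8.95 = 0, giving V_SD = 1.01 V (the root below V_ov).
I_D = (8.95 − 1.01) / 0.684 = 11.6 mA.

I_D = 11.6 mA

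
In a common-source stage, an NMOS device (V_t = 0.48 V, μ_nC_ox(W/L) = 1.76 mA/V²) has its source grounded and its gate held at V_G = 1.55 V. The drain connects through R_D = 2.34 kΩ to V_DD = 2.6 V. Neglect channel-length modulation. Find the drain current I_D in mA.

V_GS = V_G = 1.55 V, so V_ov = 1.55 − 0.48 = 1.07 V.
Assume saturation: I_D = ½ k_n V_ov² = 0.5 × 1.76 × 1.07² = 1.01 mA, giving V_DS = V_DD − I_D R_D = 2.6 − 1.01 × 2.34 = 0.242 V.
But 0.242 V < V_ov = 1.07 V, so the device is actually in triode.
In triode I_D = k_n[V_ov V_DS − ½ V_DS²] and I_D = (V_DD − V_DS)/R_D. Equating: 2.06 V_DS² − 5.407 V_DS + 2.6 = 0, giving V_DS = 0.634 V (the root below V_ov).
I_D = (2.6 − 0.634) / 2.34 = 0.84 mA.

I_D = 0.840 mA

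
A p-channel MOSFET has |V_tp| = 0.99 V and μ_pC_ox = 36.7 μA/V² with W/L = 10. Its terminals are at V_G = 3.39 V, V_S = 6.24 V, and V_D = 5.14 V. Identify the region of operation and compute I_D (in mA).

V_SG = V_S − V_G = 6.24 − 3.39 = 2.85 V; V_SD = V_S − V_D = 6.24 − 5.14 = 1.1 V.
k_p = μ_pC_ox · (W/L) = 0.367 mA/V².
V_ov = V_SG − |V_tp| = 2.85 − 0.99 = 1.86 V.
Since V_SD = 1.1 V < V_ov = 1.86 V, the device is in the triode region.
I_D = k_p [V_ov · V_SD − ½ V_SD²] = 0.367 × [1.86 × 1.1 − 0.5 × 1.1²] = 0.529 mA.

Triode; I_D = 0.529 mA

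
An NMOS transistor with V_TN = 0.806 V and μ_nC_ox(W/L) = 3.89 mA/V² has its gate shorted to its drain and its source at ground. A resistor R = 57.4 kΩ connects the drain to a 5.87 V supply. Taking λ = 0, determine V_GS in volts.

With gate tied to drain, V_GS = V_DS ≥ V_GS − V_TN, so the device is in saturation.
KCL at the drain: ½ k_n (V_GS − V_TN)² = (V_DD − V_GS)/R.
Let x = V_GS − 0.806. Then 112 x² + x − 5.064 = 0, giving x = 0.209 V (positive root), so V_GS = 1.01 V.
I_D = (V_DD − V_GS)/R = (5.87 − 1.01) / 57.4 = 0.0846 mA.

V_GS = 1.01 V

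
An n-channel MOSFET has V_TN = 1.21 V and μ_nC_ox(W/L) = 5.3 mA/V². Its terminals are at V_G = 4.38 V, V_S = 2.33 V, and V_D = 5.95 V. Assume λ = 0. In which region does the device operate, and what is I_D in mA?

V_GS = V_G − V_S = 4.38 − 2.33 = 2.05 V; V_DS = V_D − V_S = 5.95 − 2.33 = 3.62 V.
V_ov = V_GS − V_TN = 2.05 − 1.21 = 0.84 V.
Since V_DS = 3.62 V ≥ V_ov = 0.84 V, the device is in saturation.
I_D = ½ k_n V_ov² = 0.5 × 5.3 × 0.84² = 1.87 mA.

Saturation; I_D = 1.87 mA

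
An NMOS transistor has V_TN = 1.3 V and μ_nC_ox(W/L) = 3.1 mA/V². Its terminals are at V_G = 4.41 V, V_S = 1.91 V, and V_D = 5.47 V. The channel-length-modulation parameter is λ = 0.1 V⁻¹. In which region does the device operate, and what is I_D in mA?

V_GS = V_G − V_S = 4.41 − 1.91 = 2.5 V; V_DS = V_D − V_S = 5.47 − 1.91 = 3.56 V.
V_ov = V_GS − V_TN = 2.5 − 1.3 = 1.2 V.
Since V_DS = 3.56 V ≥ V_ov = 1.2 V, the device is in saturation.
I_D = ½ k_n V_ov² (1 + λ V_DS) = 0.5 × 3.1 × 1.2² × (1 + 0.1 × 3.56) = 3.03 mA.

Saturation; I_D = 3.03 mA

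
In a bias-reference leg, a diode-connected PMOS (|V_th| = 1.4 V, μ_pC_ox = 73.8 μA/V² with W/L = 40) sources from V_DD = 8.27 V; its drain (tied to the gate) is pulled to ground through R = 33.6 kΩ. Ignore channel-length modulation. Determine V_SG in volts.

With gate tied to drain, V_SG = V_SD ≥ V_SG − |V_th|, so the device is in saturation.
k_p = μ_pC_ox · (W/L) = 2.952 mA/V².
KCL at the drain: ½ k_p (V_SG − |V_th|)² = (V_DD − V_SG)/R.
Let x = V_SG − 1.4. Then 49.6 x² + x − 6.87 = 0, giving x = 0.362 V (positive root), so V_SG = 1.76 V.
I_D = (V_DD − V_SG)/R = (8.27 − 1.76) / 33.6 = 0.194 mA.

V_SG = 1.76 V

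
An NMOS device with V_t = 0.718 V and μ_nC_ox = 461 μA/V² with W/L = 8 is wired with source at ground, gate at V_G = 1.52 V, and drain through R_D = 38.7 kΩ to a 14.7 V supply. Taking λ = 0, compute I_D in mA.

I_D = 0.376 mA

V_GS = V_G = 1.52 V, so V_ov = 1.52 − 0.718 = 0.802 V.
k_n = μ_nC_ox · (W/L) = 3.688 mA/V².
Assume saturation: I_D = ½ k_n V_ov² = 0.5 × 3.688 × 0.802² = 1.19 mA, giving V_DS = V_DD − I_D R_D = 14.7 − 1.19 × 38.7 = -31.2 V.
But -31.2 V < V_ov = 0.802 V, so the device is actually in triode.
In triode I_D = k_n[V_ov V_DS − ½ V_DS²] and I_D = (V_DD − V_DS)/R_D. Equating: 71.4 V_DS² − 115.5 V_DS + 14.7 = 0, giving V_DS = 0.139 V (the root below V_ov).
I_D = (14.7 − 0.139) / 38.7 = 0.376 mA.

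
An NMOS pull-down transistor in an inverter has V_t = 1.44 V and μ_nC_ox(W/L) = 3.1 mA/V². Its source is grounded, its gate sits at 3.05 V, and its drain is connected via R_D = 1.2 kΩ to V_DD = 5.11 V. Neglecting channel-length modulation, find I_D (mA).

I_D = 3.43 mA

V_GS = V_G = 3.05 V, so V_ov = 3.05 − 1.44 = 1.61 V.
Assume saturation: I_D = ½ k_n V_ov² = 0.5 × 3.1 × 1.61² = 4.02 mA, giving V_DS = V_DD − I_D R_D = 5.11 − 4.02 × 1.2 = 0.289 V.
But 0.289 V < V_ov = 1.61 V, so the device is actually in triode.
In triode I_D = k_n[V_ov V_DS − ½ V_DS²] and I_D = (V_DD − V_DS)/R_D. Equating: 1.86 V_DS² − 6.989 V_DS + 5.11 = 0, giving V_DS = 0.994 V (the root below V_ov).
I_D = (5.11 − 0.994) / 1.2 = 3.43 mA.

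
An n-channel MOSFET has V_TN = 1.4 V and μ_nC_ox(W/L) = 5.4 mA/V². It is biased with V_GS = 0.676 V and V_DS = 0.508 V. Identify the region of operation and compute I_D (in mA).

V_GS = 0.676 V < V_TN = 1.4 V, so the transistor is in cutoff.

Cutoff; I_D = 0 mA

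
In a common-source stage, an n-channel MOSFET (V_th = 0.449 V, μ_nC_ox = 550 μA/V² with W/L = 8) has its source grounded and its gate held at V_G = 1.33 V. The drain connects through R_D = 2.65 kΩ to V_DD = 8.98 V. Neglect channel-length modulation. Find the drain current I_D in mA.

I_D = 1.71 mA

V_GS = V_G = 1.33 V, so V_ov = 1.33 − 0.449 = 0.881 V.
k_n = μ_nC_ox · (W/L) = 4.4 mA/V².
Assume saturation: I_D = ½ k_n V_ov² = 0.5 × 4.4 × 0.881² = 1.71 mA, giving V_DS = V_DD − I_D R_D = 8.98 − 1.71 × 2.65 = 4.45 V.
V_DS = 4.45 V ≥ V_ov = 0.881 V, confirming saturation.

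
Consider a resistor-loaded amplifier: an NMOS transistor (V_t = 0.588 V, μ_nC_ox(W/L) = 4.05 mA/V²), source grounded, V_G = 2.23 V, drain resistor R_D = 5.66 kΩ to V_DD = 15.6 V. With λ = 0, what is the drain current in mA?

I_D = 2.67 mA

V_GS = V_G = 2.23 V, so V_ov = 2.23 − 0.588 = 1.64 V.
Assume saturation: I_D = ½ k_n V_ov² = 0.5 × 4.05 × 1.64² = 5.46 mA, giving V_DS = V_DD − I_D R_D = 15.6 − 5.46 × 5.66 = -15.3 V.
But -15.3 V < V_ov = 1.64 V, so the device is actually in triode.
In triode I_D = k_n[V_ov V_DS − ½ V_DS²] and I_D = (V_DD − V_DS)/R_D. Equating: 11.5 V_DS² − 38.64 V_DS + 15.6 = 0, giving V_DS = 0.469 V (the root below V_ov).
I_D = (15.6 − 0.469) / 5.66 = 2.67 mA.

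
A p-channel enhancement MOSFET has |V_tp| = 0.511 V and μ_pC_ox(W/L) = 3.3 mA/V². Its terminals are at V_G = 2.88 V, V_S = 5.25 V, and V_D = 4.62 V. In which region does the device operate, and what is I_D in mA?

V_SG = V_S − V_G = 5.25 − 2.88 = 2.37 V; V_SD = V_S − V_D = 5.25 − 4.62 = 0.63 V.
V_ov = V_SG − |V_tp| = 2.37 − 0.511 = 1.86 V.
Since V_SD = 0.63 V < V_ov = 1.86 V, the device is in the triode region.
I_D = k_p [V_ov · V_SD − ½ V_SD²] = 3.3 × [1.86 × 0.63 − 0.5 × 0.63²] = 3.21 mA.

Triode; I_D = 3.21 mA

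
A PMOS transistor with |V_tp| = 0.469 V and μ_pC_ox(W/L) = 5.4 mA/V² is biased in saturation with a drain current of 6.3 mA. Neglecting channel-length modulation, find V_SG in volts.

In saturation I_D = ½ k_p (V_SG − |V_tp|)², so V_SG − |V_tp| = √(2 I_D / k_p) = √(2 × 6.3 / 5.4) = 1.53 V.
V_SG = 0.469 + 1.53 = 2 V.

V_SG = 2.00 V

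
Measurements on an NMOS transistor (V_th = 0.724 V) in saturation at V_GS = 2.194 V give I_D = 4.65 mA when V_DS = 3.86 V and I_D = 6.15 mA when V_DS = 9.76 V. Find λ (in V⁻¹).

With V_GS fixed, I_D ∝ (1 + λ V_DS) in saturation, so I_D2/I_D1 = (1 + λ V_DS2)/(1 + λ V_DS1).
6.15/4.65 = 1.323 = (1 + 9.76 λ)/(1 + 3.86 λ).
Solving: λ (I_D1 V_DS2 − I_D2 V_DS1) = I_D2 − I_D1, so λ = (6.15 − 4.65) / (4.65 × 9.76 − 6.15 × 3.86) = 1.5 / 21.6 = 0.0693 V⁻¹.

λ = 0.0693 V⁻¹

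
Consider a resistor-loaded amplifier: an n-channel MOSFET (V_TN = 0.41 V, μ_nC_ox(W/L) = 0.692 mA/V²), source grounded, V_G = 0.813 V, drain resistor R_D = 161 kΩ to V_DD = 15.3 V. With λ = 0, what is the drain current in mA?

V_GS = V_G = 0.813 V, so V_ov = 0.813 − 0.41 = 0.403 V.
Assume saturation: I_D = ½ k_n V_ov² = 0.5 × 0.692 × 0.403² = 0.0562 mA, giving V_DS = V_DD − I_D R_D = 15.3 − 0.0562 × 161 = 6.25 V.
V_DS = 6.25 V ≥ V_ov = 0.403 V, confirming saturation.

I_D = 0.0562 mA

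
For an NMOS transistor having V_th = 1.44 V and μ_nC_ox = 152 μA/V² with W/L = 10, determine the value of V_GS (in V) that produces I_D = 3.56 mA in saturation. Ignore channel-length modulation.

k_n = μ_nC_ox · (W/L) = 1.52 mA/V².
In saturation I_D = ½ k_n (V_GS − V_th)², so V_GS − V_th = √(2 I_D / k_n) = √(2 × 3.56 / 1.52) = 2.16 V.
V_GS = 1.44 + 2.16 = 3.6 V.

V_GS = 3.60 V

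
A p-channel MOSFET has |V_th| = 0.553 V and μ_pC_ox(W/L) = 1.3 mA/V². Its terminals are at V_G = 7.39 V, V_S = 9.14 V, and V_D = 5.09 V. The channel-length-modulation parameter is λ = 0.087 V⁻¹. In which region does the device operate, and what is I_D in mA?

V_SG = V_S − V_G = 9.14 − 7.39 = 1.75 V; V_SD = V_S − V_D = 9.14 − 5.09 = 4.05 V.
V_ov = V_SG − |V_th| = 1.75 − 0.553 = 1.2 V.
Since V_SD = 4.05 V ≥ V_ov = 1.2 V, the device is in saturation.
I_D = ½ k_p V_ov² (1 + λ V_SD) = 0.5 × 1.3 × 1.2² × (1 + 0.087 × 4.05) = 1.26 mA.

Saturation; I_D = 1.26 mA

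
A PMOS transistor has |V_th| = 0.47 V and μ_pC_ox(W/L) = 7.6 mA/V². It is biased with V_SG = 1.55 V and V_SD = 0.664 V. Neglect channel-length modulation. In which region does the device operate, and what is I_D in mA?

Triode; I_D = 3.77 mA

V_ov = V_SG − |V_th| = 1.55 − 0.47 = 1.08 V.
Since V_SD = 0.664 V < V_ov = 1.08 V, the device is in the triode region.
I_D = k_p [V_ov · V_SD − ½ V_SD²] = 7.6 × [1.08 × 0.664 − 0.5 × 0.664²] = 3.77 mA.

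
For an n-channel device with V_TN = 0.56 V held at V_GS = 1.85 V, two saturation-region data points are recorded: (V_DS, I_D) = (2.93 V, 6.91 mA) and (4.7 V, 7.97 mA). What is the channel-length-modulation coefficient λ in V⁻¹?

With V_GS fixed, I_D ∝ (1 + λ V_DS) in saturation, so I_D2/I_D1 = (1 + λ V_DS2)/(1 + λ V_DS1).
7.97/6.91 = 1.153 = (1 + 4.7 λ)/(1 + 2.93 λ).
Solving: λ (I_D1 V_DS2 − I_D2 V_DS1) = I_D2 − I_D1, so λ = (7.97 − 6.91) / (6.91 × 4.7 − 7.97 × 2.93) = 1.06 / 9.12 = 0.116 V⁻¹.

λ = 0.116 V⁻¹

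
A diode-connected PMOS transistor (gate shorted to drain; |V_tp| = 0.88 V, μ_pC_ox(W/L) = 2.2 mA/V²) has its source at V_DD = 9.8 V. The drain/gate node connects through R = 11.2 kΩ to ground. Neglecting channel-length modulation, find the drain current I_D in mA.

With gate tied to drain, V_SG = V_SD ≥ V_SG − |V_tp|, so the device is in saturation.
KCL at the drain: ½ k_p (V_SG − |V_tp|)² = (V_DD − V_SG)/R.
Let x = V_SG − 0.88. Then 12.3 x² + x − 8.92 = 0, giving x = 0.811 V (positive root), so V_SG = 1.69 V.
I_D = (V_DD − V_SG)/R = (9.8 − 1.69) / 11.2 = 0.724 mA.

I_D = 0.724 mA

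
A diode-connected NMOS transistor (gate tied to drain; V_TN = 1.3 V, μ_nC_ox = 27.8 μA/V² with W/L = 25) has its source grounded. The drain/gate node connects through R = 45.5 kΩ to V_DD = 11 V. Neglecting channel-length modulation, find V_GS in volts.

With gate tied to drain, V_GS = V_DS ≥ V_GS − V_TN, so the device is in saturation.
k_n = μ_nC_ox · (W/L) = 0.695 mA/V².
KCL at the drain: ½ k_n (V_GS − V_TN)² = (V_DD − V_GS)/R.
Let x = V_GS − 1.3. Then 15.8 x² + x − 9.7 = 0, giving x = 0.752 V (positive root), so V_GS = 2.05 V.
I_D = (V_DD − V_GS)/R = (11 − 2.05) / 45.5 = 0.197 mA.

V_GS = 2.05 V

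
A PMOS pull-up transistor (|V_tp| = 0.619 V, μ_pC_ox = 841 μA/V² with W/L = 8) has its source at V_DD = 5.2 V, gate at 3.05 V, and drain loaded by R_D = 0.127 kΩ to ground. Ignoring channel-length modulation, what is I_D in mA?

V_SG = V_DD − V_G = 5.2 − 3.05 = 2.15 V, so V_ov = 2.15 − 0.619 = 1.53 V.
k_p = μ_pC_ox · (W/L) = 6.728 mA/V².
Assume saturation: I_D = ½ k_p V_ov² = 0.5 × 6.728 × 1.53² = 7.89 mA, giving V_SD = V_DD − I_D R_D = 5.2 − 7.89 × 0.127 = 4.2 V.
V_SD = 4.2 V ≥ V_ov = 1.53 V, confirming saturation.

I_D = 7.89 mA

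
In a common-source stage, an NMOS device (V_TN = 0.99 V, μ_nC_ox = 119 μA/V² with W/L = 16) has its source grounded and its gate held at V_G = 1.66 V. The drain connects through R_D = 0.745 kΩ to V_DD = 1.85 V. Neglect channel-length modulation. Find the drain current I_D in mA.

V_GS = V_G = 1.66 V, so V_ov = 1.66 − 0.99 = 0.67 V.
k_n = μ_nC_ox · (W/L) = 1.904 mA/V².
Assume saturation: I_D = ½ k_n V_ov² = 0.5 × 1.904 × 0.67² = 0.427 mA, giving V_DS = V_DD − I_D R_D = 1.85 − 0.427 × 0.745 = 1.53 V.
V_DS = 1.53 V ≥ V_ov = 0.67 V, confirming saturation.

I_D = 0.427 mA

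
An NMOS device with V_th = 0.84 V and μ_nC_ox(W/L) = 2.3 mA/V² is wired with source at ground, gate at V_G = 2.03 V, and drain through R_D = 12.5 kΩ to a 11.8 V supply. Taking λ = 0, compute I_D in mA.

I_D = 0.912 mA

V_GS = V_G = 2.03 V, so V_ov = 2.03 − 0.84 = 1.19 V.
Assume saturation: I_D = ½ k_n V_ov² = 0.5 × 2.3 × 1.19² = 1.63 mA, giving V_DS = V_DD − I_D R_D = 11.8 − 1.63 × 12.5 = -8.56 V.
But -8.56 V < V_ov = 1.19 V, so the device is actually in triode.
In triode I_D = k_n[V_ov V_DS − ½ V_DS²] and I_D = (V_DD − V_DS)/R_D. Equating: 14.4 V_DS² − 35.21 V_DS + 11.8 = 0, giving V_DS = 0.401 V (the root below V_ov).
I_D = (11.8 − 0.401) / 12.5 = 0.912 mA.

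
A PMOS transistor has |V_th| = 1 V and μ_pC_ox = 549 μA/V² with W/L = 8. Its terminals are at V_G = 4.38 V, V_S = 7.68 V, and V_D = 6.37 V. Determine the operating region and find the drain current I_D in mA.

Triode; I_D = 9.46 mA

V_SG = V_S − V_G = 7.68 − 4.38 = 3.3 V; V_SD = V_S − V_D = 7.68 − 6.37 = 1.31 V.
k_p = μ_pC_ox · (W/L) = 4.392 mA/V².
V_ov = V_SG − |V_th| = 3.3 − 1 = 2.3 V.
Since V_SD = 1.31 V < V_ov = 2.3 V, the device is in the triode region.
I_D = k_p [V_ov · V_SD − ½ V_SD²] = 4.392 × [2.3 × 1.31 − 0.5 × 1.31²] = 9.46 mA.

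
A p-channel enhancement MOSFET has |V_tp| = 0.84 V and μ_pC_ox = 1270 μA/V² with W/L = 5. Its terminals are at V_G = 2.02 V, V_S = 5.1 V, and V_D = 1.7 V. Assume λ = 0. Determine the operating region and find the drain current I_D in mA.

V_SG = V_S − V_G = 5.1 − 2.02 = 3.08 V; V_SD = V_S − V_D = 5.1 − 1.7 = 3.4 V.
k_p = μ_pC_ox · (W/L) = 6.35 mA/V².
V_ov = V_SG − |V_tp| = 3.08 − 0.84 = 2.24 V.
Since V_SD = 3.4 V ≥ V_ov = 2.24 V, the device is in saturation.
I_D = ½ k_p V_ov² = 0.5 × 6.35 × 2.24² = 15.9 mA.

Saturation; I_D = 15.9 mA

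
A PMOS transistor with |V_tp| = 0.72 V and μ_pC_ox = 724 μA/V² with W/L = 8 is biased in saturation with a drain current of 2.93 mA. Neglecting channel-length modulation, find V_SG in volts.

V_SG = 1.73 V

k_p = μ_pC_ox · (W/L) = 5.792 mA/V².
In saturation I_D = ½ k_p (V_SG − |V_tp|)², so V_SG − |V_tp| = √(2 I_D / k_p) = √(2 × 2.93 / 5.792) = 1.01 V.
V_SG = 0.72 + 1.01 = 1.73 V.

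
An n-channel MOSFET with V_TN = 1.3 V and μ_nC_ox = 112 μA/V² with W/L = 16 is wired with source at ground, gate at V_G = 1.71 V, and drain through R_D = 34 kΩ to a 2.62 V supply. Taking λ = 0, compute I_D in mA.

V_GS = V_G = 1.71 V, so V_ov = 1.71 − 1.3 = 0.41 V.
k_n = μ_nC_ox · (W/L) = 1.792 mA/V².
Assume saturation: I_D = ½ k_n V_ov² = 0.5 × 1.792 × 0.41² = 0.151 mA, giving V_DS = V_DD − I_D R_D = 2.62 − 0.151 × 34 = -2.5 V.
But -2.5 V < V_ov = 0.41 V, so the device is actually in triode.
In triode I_D = k_n[V_ov V_DS − ½ V_DS²] and I_D = (V_DD − V_DS)/R_D. Equating: 30.5 V_DS² − 25.98 V_DS + 2.62 = 0, giving V_DS = 0.117 V (the root below V_ov).
I_D = (2.62 − 0.117) / 34 = 0.0736 mA.

I_D = 0.0736 mA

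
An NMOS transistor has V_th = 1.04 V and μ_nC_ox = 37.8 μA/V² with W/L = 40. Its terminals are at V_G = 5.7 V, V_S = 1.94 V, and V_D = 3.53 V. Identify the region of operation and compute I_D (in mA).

V_GS = V_G − V_S = 5.7 − 1.94 = 3.76 V; V_DS = V_D − V_S = 3.53 − 1.94 = 1.59 V.
k_n = μ_nC_ox · (W/L) = 1.512 mA/V².
V_ov = V_GS − V_th = 3.76 − 1.04 = 2.72 V.
Since V_DS = 1.59 V < V_ov = 2.72 V, the device is in the triode region.
I_D = k_n [V_ov · V_DS − ½ V_DS²] = 1.512 × [2.72 × 1.59 − 0.5 × 1.59²] = 4.63 mA.

Triode; I_D = 4.63 mA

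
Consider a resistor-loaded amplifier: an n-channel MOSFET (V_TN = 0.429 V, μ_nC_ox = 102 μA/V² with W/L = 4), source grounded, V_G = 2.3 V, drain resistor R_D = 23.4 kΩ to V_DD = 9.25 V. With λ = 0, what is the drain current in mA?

V_GS = V_G = 2.3 V, so V_ov = 2.3 − 0.429 = 1.87 V.
k_n = μ_nC_ox · (W/L) = 0.408 mA/V².
Assume saturation: I_D = ½ k_n V_ov² = 0.5 × 0.408 × 1.87² = 0.714 mA, giving V_DS = V_DD − I_D R_D = 9.25 − 0.714 × 23.4 = -7.46 V.
But -7.46 V < V_ov = 1.87 V, so the device is actually in triode.
In triode I_D = k_n[V_ov V_DS − ½ V_DS²] and I_D = (V_DD − V_DS)/R_D. Equating: 4.77 V_DS² − 18.86 V_DS + 9.25 = 0, giving V_DS = 0.574 V (the root below V_ov).
I_D = (9.25 − 0.574) / 23.4 = 0.371 mA.

I_D = 0.371 mA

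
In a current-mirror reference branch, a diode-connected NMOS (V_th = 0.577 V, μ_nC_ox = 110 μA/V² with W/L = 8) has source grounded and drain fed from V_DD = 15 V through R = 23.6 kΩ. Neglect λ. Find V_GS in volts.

With gate tied to drain, V_GS = V_DS ≥ V_GS − V_th, so the device is in saturation.
k_n = μ_nC_ox · (W/L) = 0.88 mA/V².
KCL at the drain: ½ k_n (V_GS − V_th)² = (V_DD − V_GS)/R.
Let x = V_GS − 0.577. Then 10.4 x² + x − 14.42 = 0, giving x = 1.13 V (positive root), so V_GS = 1.71 V.
I_D = (V_DD − V_GS)/R = (15 − 1.71) / 23.6 = 0.563 mA.

V_GS = 1.71 V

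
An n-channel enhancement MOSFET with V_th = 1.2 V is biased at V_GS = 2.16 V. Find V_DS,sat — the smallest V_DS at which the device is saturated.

The boundary between triode and saturation is V_DS = V_GS − V_th = V_ov.
V_ov = 2.16 − 1.2 = 0.96 V.

V_DS,sat = 0.960 V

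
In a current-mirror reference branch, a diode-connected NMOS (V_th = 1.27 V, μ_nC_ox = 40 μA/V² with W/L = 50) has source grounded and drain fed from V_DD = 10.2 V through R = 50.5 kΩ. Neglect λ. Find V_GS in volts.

With gate tied to drain, V_GS = V_DS ≥ V_GS − V_th, so the device is in saturation.
k_n = μ_nC_ox · (W/L) = 2 mA/V².
KCL at the drain: ½ k_n (V_GS − V_th)² = (V_DD − V_GS)/R.
Let x = V_GS − 1.27. Then 50.5 x² + x − 8.93 = 0, giving x = 0.411 V (positive root), so V_GS = 1.68 V.
I_D = (V_DD − V_GS)/R = (10.2 − 1.68) / 50.5 = 0.169 mA.

V_GS = 1.68 V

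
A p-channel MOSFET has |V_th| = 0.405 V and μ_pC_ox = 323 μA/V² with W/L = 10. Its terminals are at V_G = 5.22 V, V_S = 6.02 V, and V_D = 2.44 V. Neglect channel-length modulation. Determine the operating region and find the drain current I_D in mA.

Saturation; I_D = 0.252 mA

V_SG = V_S − V_G = 6.02 − 5.22 = 0.8 V; V_SD = V_S − V_D = 6.02 − 2.44 = 3.58 V.
k_p = μ_pC_ox · (W/L) = 3.23 mA/V².
V_ov = V_SG − |V_th| = 0.8 − 0.405 = 0.395 V.
Since V_SD = 3.58 V ≥ V_ov = 0.395 V, the device is in saturation.
I_D = ½ k_p V_ov² = 0.5 × 3.23 × 0.395² = 0.252 mA.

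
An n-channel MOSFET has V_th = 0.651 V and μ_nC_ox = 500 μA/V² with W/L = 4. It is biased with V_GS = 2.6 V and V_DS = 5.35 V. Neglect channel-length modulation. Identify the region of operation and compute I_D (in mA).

Saturation; I_D = 3.80 mA

k_n = μ_nC_ox · (W/L) = 2 mA/V².
V_ov = V_GS − V_th = 2.6 − 0.651 = 1.95 V.
Since V_DS = 5.35 V ≥ V_ov = 1.95 V, the device is in saturation.
I_D = ½ k_n V_ov² = 0.5 × 2 × 1.95² = 3.8 mA.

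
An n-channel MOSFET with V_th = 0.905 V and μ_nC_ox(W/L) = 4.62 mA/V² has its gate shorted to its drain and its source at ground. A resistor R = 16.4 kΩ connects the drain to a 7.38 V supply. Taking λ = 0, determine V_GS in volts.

V_GS = 1.31 V

With gate tied to drain, V_GS = V_DS ≥ V_GS − V_th, so the device is in saturation.
KCL at the drain: ½ k_n (V_GS − V_th)² = (V_DD − V_GS)/R.
Let x = V_GS − 0.905. Then 37.9 x² + x − 6.475 = 0, giving x = 0.4 V (positive root), so V_GS = 1.31 V.
I_D = (V_DD − V_GS)/R = (7.38 − 1.31) / 16.4 = 0.37 mA.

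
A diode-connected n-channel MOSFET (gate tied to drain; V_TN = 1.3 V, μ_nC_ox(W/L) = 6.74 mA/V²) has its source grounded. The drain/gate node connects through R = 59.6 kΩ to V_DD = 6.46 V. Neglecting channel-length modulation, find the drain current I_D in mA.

With gate tied to drain, V_GS = V_DS ≥ V_GS − V_TN, so the device is in saturation.
KCL at the drain: ½ k_n (V_GS − V_TN)² = (V_DD − V_GS)/R.
Let x = V_GS − 1.3. Then 201 x² + x − 5.16 = 0, giving x = 0.158 V (positive root), so V_GS = 1.46 V.
I_D = (V_DD − V_GS)/R = (6.46 − 1.46) / 59.6 = 0.0839 mA.

I_D = 0.0839 mA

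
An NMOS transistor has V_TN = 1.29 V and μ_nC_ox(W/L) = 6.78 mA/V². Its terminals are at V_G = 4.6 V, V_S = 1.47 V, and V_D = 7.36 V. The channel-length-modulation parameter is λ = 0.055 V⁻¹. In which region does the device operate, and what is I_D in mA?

Saturation; I_D = 15.2 mA

V_GS = V_G − V_S = 4.6 − 1.47 = 3.13 V; V_DS = V_D − V_S = 7.36 − 1.47 = 5.89 V.
V_ov = V_GS − V_TN = 3.13 − 1.29 = 1.84 V.
Since V_DS = 5.89 V ≥ V_ov = 1.84 V, the device is in saturation.
I_D = ½ k_n V_ov² (1 + λ V_DS) = 0.5 × 6.78 × 1.84² × (1 + 0.055 × 5.89) = 15.2 mA.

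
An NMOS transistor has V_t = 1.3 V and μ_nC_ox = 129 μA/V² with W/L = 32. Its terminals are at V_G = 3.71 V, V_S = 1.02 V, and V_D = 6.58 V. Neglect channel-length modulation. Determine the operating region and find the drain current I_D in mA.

V_GS = V_G − V_S = 3.71 − 1.02 = 2.69 V; V_DS = V_D − V_S = 6.58 − 1.02 = 5.56 V.
k_n = μ_nC_ox · (W/L) = 4.128 mA/V².
V_ov = V_GS − V_t = 2.69 − 1.3 = 1.39 V.
Since V_DS = 5.56 V ≥ V_ov = 1.39 V, the device is in saturation.
I_D = ½ k_n V_ov² = 0.5 × 4.128 × 1.39² = 3.99 mA.

Saturation; I_D = 3.99 mA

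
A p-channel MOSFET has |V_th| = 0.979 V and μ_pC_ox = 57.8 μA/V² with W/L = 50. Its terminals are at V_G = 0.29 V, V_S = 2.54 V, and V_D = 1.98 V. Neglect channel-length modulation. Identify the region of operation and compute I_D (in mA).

V_SG = V_S − V_G = 2.54 − 0.29 = 2.25 V; V_SD = V_S − V_D = 2.54 − 1.98 = 0.56 V.
k_p = μ_pC_ox · (W/L) = 2.89 mA/V².
V_ov = V_SG − |V_th| = 2.25 − 0.979 = 1.27 V.
Since V_SD = 0.56 V < V_ov = 1.27 V, the device is in the triode region.
I_D = k_p [V_ov · V_SD − ½ V_SD²] = 2.89 × [1.27 × 0.56 − 0.5 × 0.56²] = 1.6 mA.

Triode; I_D = 1.60 mA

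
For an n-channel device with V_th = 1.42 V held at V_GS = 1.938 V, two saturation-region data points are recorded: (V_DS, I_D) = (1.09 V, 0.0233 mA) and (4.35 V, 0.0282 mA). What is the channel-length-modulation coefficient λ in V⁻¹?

With V_GS fixed, I_D ∝ (1 + λ V_DS) in saturation, so I_D2/I_D1 = (1 + λ V_DS2)/(1 + λ V_DS1).
0.0282/0.0233 = 1.21 = (1 + 4.35 λ)/(1 + 1.09 λ).
Solving: λ (I_D1 V_DS2 − I_D2 V_DS1) = I_D2 − I_D1, so λ = (0.0282 − 0.0233) / (0.0233 × 4.35 − 0.0282 × 1.09) = 0.0049 / 0.0706 = 0.0694 V⁻¹.

λ = 0.0694 V⁻¹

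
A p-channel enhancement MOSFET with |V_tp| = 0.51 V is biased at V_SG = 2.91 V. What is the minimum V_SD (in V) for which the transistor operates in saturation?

The boundary between triode and saturation is V_SD = V_SG − |V_tp| = V_ov.
V_ov = 2.91 − 0.51 = 2.4 V.

V_SD,sat = 2.40 V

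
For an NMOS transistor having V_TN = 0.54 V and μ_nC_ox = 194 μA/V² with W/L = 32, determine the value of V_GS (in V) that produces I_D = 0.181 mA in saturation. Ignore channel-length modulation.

V_GS = 0.781 V

k_n = μ_nC_ox · (W/L) = 6.208 mA/V².
In saturation I_D = ½ k_n (V_GS − V_TN)², so V_GS − V_TN = √(2 I_D / k_n) = √(2 × 0.181 / 6.208) = 0.241 V.
V_GS = 0.54 + 0.241 = 0.781 V.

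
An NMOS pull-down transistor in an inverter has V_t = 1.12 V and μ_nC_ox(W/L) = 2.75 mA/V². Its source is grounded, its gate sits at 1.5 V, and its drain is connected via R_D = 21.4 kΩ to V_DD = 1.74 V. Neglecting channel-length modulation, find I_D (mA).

V_GS = V_G = 1.5 V, so V_ov = 1.5 − 1.12 = 0.38 V.
Assume saturation: I_D = ½ k_n V_ov² = 0.5 × 2.75 × 0.38² = 0.199 mA, giving V_DS = V_DD − I_D R_D = 1.74 − 0.199 × 21.4 = -2.51 V.
But -2.51 V < V_ov = 0.38 V, so the device is actually in triode.
In triode I_D = k_n[V_ov V_DS − ½ V_DS²] and I_D = (V_DD − V_DS)/R_D. Equating: 29.4 V_DS² − 23.36 V_DS + 1.74 = 0, giving V_DS = 0.0832 V (the root below V_ov).
I_D = (1.74 − 0.0832) / 21.4 = 0.0774 mA.

I_D = 0.0774 mA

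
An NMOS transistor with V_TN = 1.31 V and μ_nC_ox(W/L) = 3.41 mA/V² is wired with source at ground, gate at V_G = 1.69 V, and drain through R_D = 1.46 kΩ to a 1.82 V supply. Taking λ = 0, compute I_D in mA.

I_D = 0.246 mA

V_GS = V_G = 1.69 V, so V_ov = 1.69 − 1.31 = 0.38 V.
Assume saturation: I_D = ½ k_n V_ov² = 0.5 × 3.41 × 0.38² = 0.246 mA, giving V_DS = V_DD − I_D R_D = 1.82 − 0.246 × 1.46 = 1.46 V.
V_DS = 1.46 V ≥ V_ov = 0.38 V, confirming saturation.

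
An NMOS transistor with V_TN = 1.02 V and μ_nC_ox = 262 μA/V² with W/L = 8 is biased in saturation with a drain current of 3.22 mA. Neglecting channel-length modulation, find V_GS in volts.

V_GS = 2.77 V

k_n = μ_nC_ox · (W/L) = 2.096 mA/V².
In saturation I_D = ½ k_n (V_GS − V_TN)², so V_GS − V_TN = √(2 I_D / k_n) = √(2 × 3.22 / 2.096) = 1.75 V.
V_GS = 1.02 + 1.75 = 2.77 V.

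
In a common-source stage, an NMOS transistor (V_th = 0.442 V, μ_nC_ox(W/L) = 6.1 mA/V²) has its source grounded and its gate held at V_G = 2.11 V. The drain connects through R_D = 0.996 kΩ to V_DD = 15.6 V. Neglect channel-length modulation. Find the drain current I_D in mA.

V_GS = V_G = 2.11 V, so V_ov = 2.11 − 0.442 = 1.67 V.
Assume saturation: I_D = ½ k_n V_ov² = 0.5 × 6.1 × 1.67² = 8.49 mA, giving V_DS = V_DD − I_D R_D = 15.6 − 8.49 × 0.996 = 7.15 V.
V_DS = 7.15 V ≥ V_ov = 1.67 V, confirming saturation.

I_D = 8.49 mA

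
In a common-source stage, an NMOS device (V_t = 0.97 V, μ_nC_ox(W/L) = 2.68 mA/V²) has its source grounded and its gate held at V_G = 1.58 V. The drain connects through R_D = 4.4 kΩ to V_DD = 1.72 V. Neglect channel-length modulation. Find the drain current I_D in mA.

V_GS = V_G = 1.58 V, so V_ov = 1.58 − 0.97 = 0.61 V.
Assume saturation: I_D = ½ k_n V_ov² = 0.5 × 2.68 × 0.61² = 0.499 mA, giving V_DS = V_DD − I_D R_D = 1.72 − 0.499 × 4.4 = -0.474 V.
But -0.474 V < V_ov = 0.61 V, so the device is actually in triode.
In triode I_D = k_n[V_ov V_DS − ½ V_DS²] and I_D = (V_DD − V_DS)/R_D. Equating: 5.9 V_DS² − 8.193 V_DS + 1.72 = 0, giving V_DS = 0.258 V (the root below V_ov).
I_D = (1.72 − 0.258) / 4.4 = 0.332 mA.

I_D = 0.332 mA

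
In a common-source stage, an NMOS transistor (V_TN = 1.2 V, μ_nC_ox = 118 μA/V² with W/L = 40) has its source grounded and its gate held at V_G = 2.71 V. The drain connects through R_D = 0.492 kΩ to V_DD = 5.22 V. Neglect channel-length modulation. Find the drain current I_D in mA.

I_D = 5.38 mA

V_GS = V_G = 2.71 V, so V_ov = 2.71 − 1.2 = 1.51 V.
k_n = μ_nC_ox · (W/L) = 4.72 mA/V².
Assume saturation: I_D = ½ k_n V_ov² = 0.5 × 4.72 × 1.51² = 5.38 mA, giving V_DS = V_DD − I_D R_D = 5.22 − 5.38 × 0.492 = 2.57 V.
V_DS = 2.57 V ≥ V_ov = 1.51 V, confirming saturation.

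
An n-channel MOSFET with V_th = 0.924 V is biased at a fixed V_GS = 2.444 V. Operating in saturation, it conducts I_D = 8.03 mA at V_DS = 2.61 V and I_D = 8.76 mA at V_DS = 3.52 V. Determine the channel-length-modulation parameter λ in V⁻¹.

With V_GS fixed, I_D ∝ (1 + λ V_DS) in saturation, so I_D2/I_D1 = (1 + λ V_DS2)/(1 + λ V_DS1).
8.76/8.03 = 1.091 = (1 + 3.52 λ)/(1 + 2.61 λ).
Solving: λ (I_D1 V_DS2 − I_D2 V_DS1) = I_D2 − I_D1, so λ = (8.76 − 8.03) / (8.03 × 3.52 − 8.76 × 2.61) = 0.73 / 5.4 = 0.135 V⁻¹.

λ = 0.135 V⁻¹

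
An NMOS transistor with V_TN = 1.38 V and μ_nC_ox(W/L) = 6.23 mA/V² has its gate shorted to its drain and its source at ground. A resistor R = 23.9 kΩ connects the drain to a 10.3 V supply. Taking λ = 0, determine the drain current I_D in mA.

I_D = 0.359 mA

With gate tied to drain, V_GS = V_DS ≥ V_GS − V_TN, so the device is in saturation.
KCL at the drain: ½ k_n (V_GS − V_TN)² = (V_DD − V_GS)/R.
Let x = V_GS − 1.38. Then 74.4 x² + x − 8.92 = 0, giving x = 0.339 V (positive root), so V_GS = 1.72 V.
I_D = (V_DD − V_GS)/R = (10.3 − 1.72) / 23.9 = 0.359 mA.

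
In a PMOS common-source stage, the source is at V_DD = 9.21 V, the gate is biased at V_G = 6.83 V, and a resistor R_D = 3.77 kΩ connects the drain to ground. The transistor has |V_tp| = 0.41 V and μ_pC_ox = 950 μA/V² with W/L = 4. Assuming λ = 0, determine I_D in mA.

I_D = 2.35 mA

V_SG = V_DD − V_G = 9.21 − 6.83 = 2.38 V, so V_ov = 2.38 − 0.41 = 1.97 V.
k_p = μ_pC_ox · (W/L) = 3.8 mA/V².
Assume saturation: I_D = ½ k_p V_ov² = 0.5 × 3.8 × 1.97² = 7.37 mA, giving V_SD = V_DD − I_D R_D = 9.21 − 7.37 × 3.77 = -18.6 V.
But -18.6 V < V_ov = 1.97 V, so the device is actually in triode.
In triode I_D = k_p[V_ov V_SD − ½ V_SD²] and I_D = (V_DD − V_SD)/R_D. Equating: 7.16 V_SD² − 29.22 V_SD + 9.21 = 0, giving V_SD = 0.344 V (the root below V_ov).
I_D = (9.21 − 0.344) / 3.77 = 2.35 mA.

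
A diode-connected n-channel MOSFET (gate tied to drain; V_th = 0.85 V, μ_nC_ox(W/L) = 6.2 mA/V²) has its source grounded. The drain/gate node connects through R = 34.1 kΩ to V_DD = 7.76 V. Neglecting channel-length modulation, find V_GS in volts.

V_GS = 1.10 V

With gate tied to drain, V_GS = V_DS ≥ V_GS − V_th, so the device is in saturation.
KCL at the drain: ½ k_n (V_GS − V_th)² = (V_DD − V_GS)/R.
Let x = V_GS − 0.85. Then 106 x² + x − 6.91 = 0, giving x = 0.251 V (positive root), so V_GS = 1.1 V.
I_D = (V_DD − V_GS)/R = (7.76 − 1.1) / 34.1 = 0.195 mA.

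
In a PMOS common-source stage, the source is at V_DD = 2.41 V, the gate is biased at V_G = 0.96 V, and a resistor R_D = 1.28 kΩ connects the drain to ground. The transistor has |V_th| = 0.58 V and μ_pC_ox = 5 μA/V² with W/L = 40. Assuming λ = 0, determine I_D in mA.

V_SG = V_DD − V_G = 2.41 − 0.96 = 1.45 V, so V_ov = 1.45 − 0.58 = 0.87 V.
k_p = μ_pC_ox · (W/L) = 0.2 mA/V².
Assume saturation: I_D = ½ k_p V_ov² = 0.5 × 0.2 × 0.87² = 0.0757 mA, giving V_SD = V_DD − I_D R_D = 2.41 − 0.0757 × 1.28 = 2.31 V.
V_SD = 2.31 V ≥ V_ov = 0.87 V, confirming saturation.

I_D = 0.0757 mA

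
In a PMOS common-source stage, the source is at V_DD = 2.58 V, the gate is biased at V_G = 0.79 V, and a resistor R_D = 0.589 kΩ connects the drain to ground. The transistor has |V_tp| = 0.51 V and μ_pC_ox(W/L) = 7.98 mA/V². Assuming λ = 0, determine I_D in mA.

I_D = 3.65 mA

V_SG = V_DD − V_G = 2.58 − 0.79 = 1.79 V, so V_ov = 1.79 − 0.51 = 1.28 V.
Assume saturation: I_D = ½ k_p V_ov² = 0.5 × 7.98 × 1.28² = 6.54 mA, giving V_SD = V_DD − I_D R_D = 2.58 − 6.54 × 0.589 = -1.27 V.
But -1.27 V < V_ov = 1.28 V, so the device is actually in triode.
In triode I_D = k_p[V_ov V_SD − ½ V_SD²] and I_D = (V_DD − V_SD)/R_D. Equating: 2.35 V_SD² − 7.016 V_SD + 2.58 = 0, giving V_SD = 0.43 V (the root below V_ov).
I_D = (2.58 − 0.43) / 0.589 = 3.65 mA.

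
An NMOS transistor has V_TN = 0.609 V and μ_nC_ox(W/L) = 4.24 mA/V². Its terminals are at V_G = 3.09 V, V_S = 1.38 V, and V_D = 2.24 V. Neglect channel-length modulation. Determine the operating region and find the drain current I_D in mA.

Triode; I_D = 2.45 mA

V_GS = V_G − V_S = 3.09 − 1.38 = 1.71 V; V_DS = V_D − V_S = 2.24 − 1.38 = 0.86 V.
V_ov = V_GS − V_TN = 1.71 − 0.609 = 1.1 V.
Since V_DS = 0.86 V < V_ov = 1.1 V, the device is in the triode region.
I_D = k_n [V_ov · V_DS − ½ V_DS²] = 4.24 × [1.1 × 0.86 − 0.5 × 0.86²] = 2.45 mA.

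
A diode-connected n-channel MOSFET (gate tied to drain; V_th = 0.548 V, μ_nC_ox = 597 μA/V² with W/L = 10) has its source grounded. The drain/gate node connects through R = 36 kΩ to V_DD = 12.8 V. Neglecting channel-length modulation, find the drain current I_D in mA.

With gate tied to drain, V_GS = V_DS ≥ V_GS − V_th, so the device is in saturation.
k_n = μ_nC_ox · (W/L) = 5.97 mA/V².
KCL at the drain: ½ k_n (V_GS − V_th)² = (V_DD − V_GS)/R.
Let x = V_GS − 0.548. Then 107 x² + x − 12.25 = 0, giving x = 0.333 V (positive root), so V_GS = 0.881 V.
I_D = (V_DD − V_GS)/R = (12.8 − 0.881) / 36 = 0.331 mA.

I_D = 0.331 mA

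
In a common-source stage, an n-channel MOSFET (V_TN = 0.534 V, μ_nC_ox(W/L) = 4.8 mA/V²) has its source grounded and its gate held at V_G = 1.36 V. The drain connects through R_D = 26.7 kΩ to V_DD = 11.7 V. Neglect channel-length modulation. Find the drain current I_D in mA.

V_GS = V_G = 1.36 V, so V_ov = 1.36 − 0.534 = 0.826 V.
Assume saturation: I_D = ½ k_n V_ov² = 0.5 × 4.8 × 0.826² = 1.64 mA, giving V_DS = V_DD − I_D R_D = 11.7 − 1.64 × 26.7 = -32 V.
But -32 V < V_ov = 0.826 V, so the device is actually in triode.
In triode I_D = k_n[V_ov V_DS − ½ V_DS²] and I_D = (V_DD − V_DS)/R_D. Equating: 64.1 V_DS² − 106.9 V_DS + 11.7 = 0, giving V_DS = 0.118 V (the root below V_ov).
I_D = (11.7 − 0.118) / 26.7 = 0.434 mA.

I_D = 0.434 mA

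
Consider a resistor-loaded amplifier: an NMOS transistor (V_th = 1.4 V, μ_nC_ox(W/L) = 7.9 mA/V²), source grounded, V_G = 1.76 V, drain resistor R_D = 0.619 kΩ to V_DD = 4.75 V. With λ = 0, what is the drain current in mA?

V_GS = V_G = 1.76 V, so V_ov = 1.76 − 1.4 = 0.36 V.
Assume saturation: I_D = ½ k_n V_ov² = 0.5 × 7.9 × 0.36² = 0.512 mA, giving V_DS = V_DD − I_D R_D = 4.75 − 0.512 × 0.619 = 4.43 V.
V_DS = 4.43 V ≥ V_ov = 0.36 V, confirming saturation.

I_D = 0.512 mA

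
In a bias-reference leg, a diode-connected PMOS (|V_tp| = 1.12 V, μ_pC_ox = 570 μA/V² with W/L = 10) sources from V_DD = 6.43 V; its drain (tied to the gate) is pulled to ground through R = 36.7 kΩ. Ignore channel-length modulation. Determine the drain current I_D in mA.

I_D = 0.139 mA

With gate tied to drain, V_SG = V_SD ≥ V_SG − |V_tp|, so the device is in saturation.
k_p = μ_pC_ox · (W/L) = 5.7 mA/V².
KCL at the drain: ½ k_p (V_SG − |V_tp|)² = (V_DD − V_SG)/R.
Let x = V_SG − 1.12. Then 105 x² + x − 5.31 = 0, giving x = 0.221 V (positive root), so V_SG = 1.34 V.
I_D = (V_DD − V_SG)/R = (6.43 − 1.34) / 36.7 = 0.139 mA.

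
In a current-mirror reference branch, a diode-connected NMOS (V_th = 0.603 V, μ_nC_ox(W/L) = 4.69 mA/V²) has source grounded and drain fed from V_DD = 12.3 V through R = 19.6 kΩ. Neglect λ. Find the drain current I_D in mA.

With gate tied to drain, V_GS = V_DS ≥ V_GS − V_th, so the device is in saturation.
KCL at the drain: ½ k_n (V_GS − V_th)² = (V_DD − V_GS)/R.
Let x = V_GS − 0.603. Then 46 x² + x − 11.7 = 0, giving x = 0.494 V (positive root), so V_GS = 1.1 V.
I_D = (V_DD − V_GS)/R = (12.3 − 1.1) / 19.6 = 0.572 mA.

I_D = 0.572 mA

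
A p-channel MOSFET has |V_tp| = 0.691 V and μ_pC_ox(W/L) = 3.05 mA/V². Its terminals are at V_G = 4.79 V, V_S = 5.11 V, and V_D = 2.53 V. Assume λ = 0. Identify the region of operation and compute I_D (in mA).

V_SG = V_S − V_G = 5.11 − 4.79 = 0.32 V; V_SD = V_S − V_D = 5.11 − 2.53 = 2.58 V.
V_SG = 0.32 V < |V_tp| = 0.691 V, so the transistor is in cutoff.

Cutoff; I_D = 0 mA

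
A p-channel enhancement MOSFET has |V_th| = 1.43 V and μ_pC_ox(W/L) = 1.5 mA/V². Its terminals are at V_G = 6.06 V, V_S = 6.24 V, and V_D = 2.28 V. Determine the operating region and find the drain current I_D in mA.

V_SG = V_S − V_G = 6.24 − 6.06 = 0.18 V; V_SD = V_S − V_D = 6.24 − 2.28 = 3.96 V.
V_SG = 0.18 V < |V_th| = 1.43 V, so the transistor is in cutoff.

Cutoff; I_D = 0 mA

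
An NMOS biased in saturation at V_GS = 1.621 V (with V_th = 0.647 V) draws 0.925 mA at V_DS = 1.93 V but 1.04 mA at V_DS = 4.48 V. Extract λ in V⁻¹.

λ = 0.0538 V⁻¹

With V_GS fixed, I_D ∝ (1 + λ V_DS) in saturation, so I_D2/I_D1 = (1 + λ V_DS2)/(1 + λ V_DS1).
1.04/0.925 = 1.124 = (1 + 4.48 λ)/(1 + 1.93 λ).
Solving: λ (I_D1 V_DS2 − I_D2 V_DS1) = I_D2 − I_D1, so λ = (1.04 − 0.925) / (0.925 × 4.48 − 1.04 × 1.93) = 0.115 / 2.14 = 0.0538 V⁻¹.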